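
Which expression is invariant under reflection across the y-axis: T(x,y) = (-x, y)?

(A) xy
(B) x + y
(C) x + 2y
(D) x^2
D

The map is reflection across the y-axis: T(x,y) = (-x, y).
Substitute the transformed coordinates into each option and compare with the original:
(A) xy  ->  (-x)(y) = -xy   [differs from xy: not invariant]
(B) x + y  ->  (-x) + (y) = -x + y   [differs from x + y: not invariant]
(C) x + 2y  ->  (-x) + 2(y) = -x + 2y   [differs from x + 2y: not invariant]
(D) x^2  ->  (-x)^2 = x^2   [equals x^2: invariant]

Only option (D), x^2, is unchanged by the transformation.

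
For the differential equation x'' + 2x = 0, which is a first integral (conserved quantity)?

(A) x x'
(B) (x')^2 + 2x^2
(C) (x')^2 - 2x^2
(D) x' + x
B

A first integral I satisfies dI/dt = 0 along every solution. Differentiate each option and use the equation of motion:
(A) d/dt[x x'] = (x')^2 + x x'' = (x')^2 - 2x^2, not identically 0
(B) d/dt[(x')^2 + 2x^2] = 2x'x'' + 4x x' = 2x'(-2x) + 4x x' = 0
(C) d/dt[(x')^2 - 2x^2] = 2x'x'' - 4x x' = -8x x', not identically 0
(D) d/dt[x' + x] = x'' + x' = -2x + x', not identically 0

Only (B) has zero time-derivative. So the energy-like quantity (x')^2 + 2x^2 is the first integral.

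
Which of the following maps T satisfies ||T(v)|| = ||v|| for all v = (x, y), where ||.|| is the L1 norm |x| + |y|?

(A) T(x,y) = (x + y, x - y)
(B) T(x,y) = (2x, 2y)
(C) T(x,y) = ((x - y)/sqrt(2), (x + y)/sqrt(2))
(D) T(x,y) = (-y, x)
D

A transformation preserves a norm if ||T(v)|| = ||v|| for every v; a single vector where the norm changes rules an option out.

(A) T(x,y) = (x + y, x - y): v = (1, 0) has norm |1| + |0| = 1, but T(v) = (1, 1) has norm 2 -- not preserved.
(B) T(x,y) = (2x, 2y): v = (1, 0) has norm |1| + |0| = 1, but T(v) = (2, 0) has norm 2 -- not preserved.
(C) T(x,y) = ((x - y)/sqrt(2), (x + y)/sqrt(2)): v = (1, 0) has norm |1| + |0| = 1, but T(v) = (sqrt(2)/2, sqrt(2)/2) has norm sqrt(2) -- not preserved.
(D) T(x,y) = (-y, x): preserves the norm -- it only permutes the coordinates and/or flips signs, which leaves |x| + |y| unchanged.

Therefore the answer is (D).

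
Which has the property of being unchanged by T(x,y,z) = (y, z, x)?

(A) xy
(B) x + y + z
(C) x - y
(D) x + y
B

Apply T(x,y,z) = (y, z, x) to each option, i.e. replace (x, y, z) by the transformed coordinates.
Substitute the transformed coordinates into each option and compare with the original:
(A) xy  ->  (y)(z) = yz   [differs from xy: not invariant]
(B) x + y + z  ->  (y) + (z) + (x) = x + y + z   [equals x + y + z: invariant]
(C) x - y  ->  (y) - (z) = y - z   [differs from x - y: not invariant]
(D) x + y  ->  (y) + (z) = y + z   [differs from x + y: not invariant]

Only option (B), x + y + z, is unchanged by the transformation.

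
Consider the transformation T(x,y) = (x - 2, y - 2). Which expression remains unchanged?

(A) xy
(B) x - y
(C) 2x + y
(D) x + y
B

An expression E(x,y) is invariant under T if E(T(x,y)) = E(x,y). Here T(x,y) = (x - 2, y - 2).
Substitute the transformed coordinates into each option and compare with the original:
(A) xy  ->  (x - 2)(y - 2) = xy - 2x - 2y + 4   [differs from xy: not invariant]
(B) x - y  ->  (x - 2) - (y - 2) = x - y   [equals x - y: invariant]
(C) 2x + y  ->  2(x - 2) + (y - 2) = 2x + y - 6   [differs from 2x + y: not invariant]
(D) x + y  ->  (x - 2) + (y - 2) = x + y - 4   [differs from x + y: not invariant]

Only option (B), x - y, is unchanged by the transformation.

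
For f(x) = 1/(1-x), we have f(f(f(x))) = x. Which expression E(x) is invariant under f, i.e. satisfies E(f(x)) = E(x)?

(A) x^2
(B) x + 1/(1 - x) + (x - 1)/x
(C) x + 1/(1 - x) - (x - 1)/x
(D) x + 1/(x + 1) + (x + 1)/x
B

Replace x by f(x) = 1/(1 - x) in each option and simplify. As a quick numerical cross-check, also compare E(3) with E(f(3)) = E(-1/2).

(A) x^2  ->  (1/(1 - x))^2 = (x - 1)^(-2); check: E(3) = 9 but E(-1/2) = 1/4.   [not invariant]
(B) x + 1/(1 - x) + (x - 1)/x  ->  (1/(1 - x)) + 1/(1 - (1/(1 - x))) + ((1/(1 - x)) - 1)/(1/(1 - x)), which simplifies back to x + 1/(1 - x) + (x - 1)/x; check: E(3) = 19/6, E(-1/2) = 19/6.   [invariant]
(C) x + 1/(1 - x) - (x - 1)/x  ->  (1/(1 - x)) + 1/(1 - (1/(1 - x))) - ((1/(1 - x)) - 1)/(1/(1 - x)) = (x^2(1 - x) - x + (x - 1)^2)/(x(x - 1)); check: E(3) = 11/6 but E(-1/2) = -17/6.   [not invariant]
(D) x + 1/(x + 1) + (x + 1)/x  ->  (1/(1 - x)) + 1/((1/(1 - x)) + 1) + ((1/(1 - x)) + 1)/(1/(1 - x)) = (-x^3 + 6x^2 - 11x + 7)/(x^2 - 3x + 2); check: E(3) = 55/12 but E(-1/2) = 1/2.   [not invariant]

Only (B) is unchanged. Indeed f(f(x)) = 1/(1 - 1/(1-x)) = (1-x)/(-x) = (x-1)/x, so E(x) = x + f(x) + f(f(x)) is the sum over the whole 3-cycle; applying f just permutes the three terms cyclically (x -> f(x) -> f(f(x)) -> x), leaving the sum unchanged.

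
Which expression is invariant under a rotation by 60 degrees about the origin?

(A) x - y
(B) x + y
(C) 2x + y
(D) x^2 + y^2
D

A rotation by 60 degrees sends (x, y) to (x/2 - sqrt(3)y/2, sqrt(3)x/2 + y/2).
Substitute the transformed coordinates into each option and compare with the original:
(A) x - y  ->  (x/2 - sqrt(3)y/2) - (sqrt(3)x/2 + y/2) = -sqrt(3)x/2 + x/2 - sqrt(3)y/2 - y/2   [differs from x - y: not invariant]
(B) x + y  ->  (x/2 - sqrt(3)y/2) + (sqrt(3)x/2 + y/2) = x/2 + sqrt(3)x/2 - sqrt(3)y/2 + y/2   [differs from x + y: not invariant]
(C) 2x + y  ->  2(x/2 - sqrt(3)y/2) + (sqrt(3)x/2 + y/2) = sqrt(3)x/2 + x - sqrt(3)y + y/2   [differs from 2x + y: not invariant]
(D) x^2 + y^2  ->  (x/2 - sqrt(3)y/2)^2 + (sqrt(3)x/2 + y/2)^2 = x^2 + y^2   [equals x^2 + y^2: invariant]

Only option (D), x^2 + y^2, is unchanged by the transformation.
Geometrically, x^2 + y^2 is the squared distance from the origin, which every rotation about the origin preserves.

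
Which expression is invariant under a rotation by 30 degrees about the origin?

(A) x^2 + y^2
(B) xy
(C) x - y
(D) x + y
A

A rotation by 30 degrees sends (x, y) to (sqrt(3)x/2 - y/2, x/2 + sqrt(3)y/2).
Substitute the transformed coordinates into each option and compare with the original:
(A) x^2 + y^2  ->  (sqrt(3)x/2 - y/2)^2 + (x/2 + sqrt(3)y/2)^2 = x^2 + y^2   [equals x^2 + y^2: invariant]
(B) xy  ->  (sqrt(3)x/2 - y/2)(x/2 + sqrt(3)y/2) = sqrt(3)x^2/4 + xy/2 - sqrt(3)y^2/4   [differs from xy: not invariant]
(C) x - y  ->  (sqrt(3)x/2 - y/2) - (x/2 + sqrt(3)y/2) = -x/2 + sqrt(3)x/2 - sqrt(3)y/2 - y/2   [differs from x - y: not invariant]
(D) x + y  ->  (sqrt(3)x/2 - y/2) + (x/2 + sqrt(3)y/2) = x/2 + sqrt(3)x/2 - y/2 + sqrt(3)y/2   [differs from x + y: not invariant]

Only option (A), x^2 + y^2, is unchanged by the transformation.
Geometrically, x^2 + y^2 is the squared distance from the origin, which every rotation about the origin preserves.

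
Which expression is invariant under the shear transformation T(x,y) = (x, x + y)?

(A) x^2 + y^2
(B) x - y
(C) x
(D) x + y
C

Under the shear T(x,y) = (x, x + y):
Substitute the transformed coordinates into each option and compare with the original:
(A) x^2 + y^2  ->  (x)^2 + (x + y)^2 = 2x^2 + 2xy + y^2   [differs from x^2 + y^2: not invariant]
(B) x - y  ->  (x) - (x + y) = -y   [differs from x - y: not invariant]
(C) x  ->  (x) = x   [equals x: invariant]
(D) x + y  ->  (x) + (x + y) = 2x + y   [differs from x + y: not invariant]

Only option (C), x, is unchanged by the transformation.
A vertical shear moves points parallel to the y-axis, so the x-coordinate (and any function of x alone) is unchanged.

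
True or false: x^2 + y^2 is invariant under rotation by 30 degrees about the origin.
True

Applying rotation by 30 degrees: x' = x*cos(30 degrees) - y*sin(30 degrees) = sqrt(3)x/2 - y/2, y' = x*sin(30 degrees) + y*cos(30 degrees) = x/2 + sqrt(3)y/2

Substituting into x^2 + y^2:
(sqrt(3)x/2 - y/2)^2 + (x/2 + sqrt(3)y/2)^2
= x^2 + y^2

This equals the original expression x^2 + y^2, so it IS invariant.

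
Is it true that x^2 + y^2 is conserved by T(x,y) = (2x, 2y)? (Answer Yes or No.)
No

Substitute T(x,y) = (2x, 2y) into the expression and compare with the original.

Original: x^2 + y^2
After applying T: (2x)^2 + (2y)^2 = 4x^2 + 4y^2

This differs from the original x^2 + y^2 (difference: 3x^2 + 3y^2), so the expression is NOT invariant.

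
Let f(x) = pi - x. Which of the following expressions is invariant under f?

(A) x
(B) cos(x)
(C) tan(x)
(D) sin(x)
D

For f(x) = pi - x:
sin(pi - x) = sin(x), so sine is invariant under this transformation.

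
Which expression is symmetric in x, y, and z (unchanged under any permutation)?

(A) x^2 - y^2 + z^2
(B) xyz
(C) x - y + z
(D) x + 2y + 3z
B

A symmetric expression is unchanged when the variables are permuted; here the transformation to test is the swap (x, y) -> (y, x).
A symmetric expression must survive every permutation; the single swap x <-> y already eliminates the distractors, and the keyed expression is also unchanged by x <-> z and y <-> z (each variable enters it in exactly the same way).
Substitute the transformed coordinates into each option and compare with the original:
(A) x^2 - y^2 + z^2  ->  (y)^2 - (x)^2 + z^2 = -x^2 + y^2 + z^2   [differs from x^2 - y^2 + z^2: not invariant]
(B) xyz  ->  (y)(x)z = xyz   [equals xyz: invariant]
(C) x - y + z  ->  (y) - (x) + z = -x + y + z   [differs from x - y + z: not invariant]
(D) x + 2y + 3z  ->  (y) + 2(x) + 3z = 2x + y + 3z   [differs from x + 2y + 3z: not invariant]

Only option (B), xyz, is unchanged by the transformation.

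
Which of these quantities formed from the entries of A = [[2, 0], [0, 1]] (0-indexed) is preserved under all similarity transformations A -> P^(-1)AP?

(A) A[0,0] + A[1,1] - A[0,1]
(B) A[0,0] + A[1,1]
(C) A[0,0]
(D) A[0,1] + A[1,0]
B

A[0,0] + A[1,1] is the trace of A. By the cyclic property of the trace, tr(P^(-1)AP) = tr(APP^(-1)) = tr(A), so it is the same for every matrix similar to A.

The other combinations are not similarity invariants. For example, take P = [[2, 1], [1, 1]] (det P = 1), so P^(-1) = [[1, -1], [-1, 2]] and
B = P^(-1)AP = [[3, 1], [-2, 0]].
Evaluating each option on A and on B:
(A) A[0,0] + A[1,1] - A[0,1]: 3 for A, 2 for B -> changes
(B) A[0,0] + A[1,1]: 3 for A, 3 for B -> unchanged
(C) A[0,0]: 2 for A, 3 for B -> changes
(D) A[0,1] + A[1,0]: 0 for A, -1 for B -> changes

Only (B) A[0,0] + A[1,1] = 3 survives (and it does so for every P, not just this one), so it is the invariant.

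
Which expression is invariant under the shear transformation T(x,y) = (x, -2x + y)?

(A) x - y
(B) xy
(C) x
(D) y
C

Under the shear T(x,y) = (x, -2x + y):
Substitute the transformed coordinates into each option and compare with the original:
(A) x - y  ->  (x) - (-2x + y) = 3x - y   [differs from x - y: not invariant]
(B) xy  ->  (x)(-2x + y) = -2x^2 + xy   [differs from xy: not invariant]
(C) x  ->  (x) = x   [equals x: invariant]
(D) y  ->  (-2x + y) = -2x + y   [differs from y: not invariant]

Only option (C), x, is unchanged by the transformation.
A vertical shear moves points parallel to the y-axis, so the x-coordinate (and any function of x alone) is unchanged.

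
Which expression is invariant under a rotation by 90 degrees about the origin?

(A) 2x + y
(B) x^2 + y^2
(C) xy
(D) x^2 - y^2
B

A rotation by 90 degrees sends (x, y) to (-y, x).
Substitute the transformed coordinates into each option and compare with the original:
(A) 2x + y  ->  2(-y) + (x) = x - 2y   [differs from 2x + y: not invariant]
(B) x^2 + y^2  ->  (-y)^2 + (x)^2 = x^2 + y^2   [equals x^2 + y^2: invariant]
(C) xy  ->  (-y)(x) = -xy   [differs from xy: not invariant]
(D) x^2 - y^2  ->  (-y)^2 - (x)^2 = -x^2 + y^2   [differs from x^2 - y^2: not invariant]

Only option (B), x^2 + y^2, is unchanged by the transformation.
Geometrically, x^2 + y^2 is the squared distance from the origin, which every rotation about the origin preserves.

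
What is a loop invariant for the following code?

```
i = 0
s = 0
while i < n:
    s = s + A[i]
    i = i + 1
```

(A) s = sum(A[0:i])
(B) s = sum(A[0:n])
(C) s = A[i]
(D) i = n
A

A loop invariant must hold before the first iteration and be re-established by every execution of the body.

(A) s = sum(A[0:i]): Initially i = 0 and s = 0 = sum of the empty slice A[0:0]. If s = sum(A[0:i]) holds at the top of an iteration, the body sets s to sum(A[0:i]) + A[i] = sum(A[0:i+1]) and then i to i+1, so s = sum(A[0:i]) holds again. At exit i = n, giving s = sum(A[0:n]).

The other options fail:
(B) s = sum(A[0:n]): false before the loop (s = 0, not the full sum) -- it only becomes true at exit.
(C) s = A[i]: after the first iteration s = A[0] but i = 1, so s = A[i] compares s with the wrong element (and fails in general).
(D) i = n: false initially (i = 0); it is the exit condition, not an invariant.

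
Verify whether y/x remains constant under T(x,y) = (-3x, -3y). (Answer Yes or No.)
Yes

Substitute T(x,y) = (-3x, -3y) into the expression and compare with the original.

Original: y/x
After applying T: (-3y)/(-3x) = y/x

This is identical to the original y/x, so the expression is invariant.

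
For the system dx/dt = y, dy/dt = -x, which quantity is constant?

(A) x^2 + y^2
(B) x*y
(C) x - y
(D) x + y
A

A first integral I satisfies dI/dt = 0 along every solution. Differentiate each option and use the equation of motion:
(A) d/dt[x^2 + y^2] = 2x*dx/dt + 2y*dy/dt = 2x*y + 2y*(-x) = 0
(B) d/dt[x*y] = (dx/dt)y + x(dy/dt) = y^2 - x^2, not identically 0
(C) d/dt[x - y] = y - (-x) = x + y, not identically 0
(D) d/dt[x + y] = y + (-x) = y - x, not identically 0

Only (A) has zero time-derivative. So x^2 + y^2 (the squared radius; trajectories are circles) is the conserved quantity.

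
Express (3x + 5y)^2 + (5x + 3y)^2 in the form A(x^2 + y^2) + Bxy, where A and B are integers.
34(x^2 + y^2) + 60xy

Expanding: (3x + 5y)^2 = 9x^2 + 30xy + 25y^2
(5x + 3y)^2 = 25x^2 + 30xy + 9y^2
Sum = (9+25)(x^2+y^2) + 60xy = 34(x^2 + y^2) + 60xy
This is symmetric in x and y.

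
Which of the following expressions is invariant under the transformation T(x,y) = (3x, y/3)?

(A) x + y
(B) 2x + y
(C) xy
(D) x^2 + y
C

An expression E(x,y) is invariant under T if E(T(x,y)) = E(x,y). Here T(x,y) = (3x, y/3).
Substitute the transformed coordinates into each option and compare with the original:
(A) x + y  ->  (3x) + (y/3) = 3x + y/3   [differs from x + y: not invariant]
(B) 2x + y  ->  2(3x) + (y/3) = 6x + y/3   [differs from 2x + y: not invariant]
(C) xy  ->  (3x)(y/3) = xy   [equals xy: invariant]
(D) x^2 + y  ->  (3x)^2 + (y/3) = 9x^2 + y/3   [differs from x^2 + y: not invariant]

Only option (C), xy, is unchanged by the transformation.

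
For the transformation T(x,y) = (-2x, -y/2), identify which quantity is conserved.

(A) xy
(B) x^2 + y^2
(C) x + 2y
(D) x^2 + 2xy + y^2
A

An expression E(x,y) is invariant under T if E(T(x,y)) = E(x,y). Here T(x,y) = (-2x, -y/2).
Substitute the transformed coordinates into each option and compare with the original:
(A) xy  ->  (-2x)(-y/2) = xy   [equals xy: invariant]
(B) x^2 + y^2  ->  (-2x)^2 + (-y/2)^2 = 4x^2 + y^2/4   [differs from x^2 + y^2: not invariant]
(C) x + 2y  ->  (-2x) + 2(-y/2) = -2x - y   [differs from x + 2y: not invariant]
(D) x^2 + 2xy + y^2  ->  (-2x)^2 + 2(-2x)(-y/2) + (-y/2)^2 = 4x^2 + 2xy + y^2/4   [differs from x^2 + 2xy + y^2: not invariant]

Only option (A), xy, is unchanged by the transformation.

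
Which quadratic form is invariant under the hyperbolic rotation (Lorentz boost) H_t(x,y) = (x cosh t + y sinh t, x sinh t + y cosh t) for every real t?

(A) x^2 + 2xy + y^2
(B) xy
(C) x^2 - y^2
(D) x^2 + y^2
C

Write x' = x cosh t + y sinh t, y' = x sinh t + y cosh t and substitute into each option:
(A) x^2 + 2xy + y^2: (x' + y')^2 with x' + y' = (x + y)(cosh t + sinh t) = (x + y)e^t, so it becomes (x + y)^2 e^(2t)   [not invariant for t != 0]
(B) xy: (x cosh t + y sinh t)(x sinh t + y cosh t) = xy(cosh^2 t + sinh^2 t) + (x^2 + y^2) sinh t cosh t = xy cosh 2t + (x^2 + y^2)(sinh 2t)/2   [not invariant for t != 0]
(C) x^2 - y^2: (x cosh t + y sinh t)^2 - (x sinh t + y cosh t)^2 = x^2(cosh^2 t - sinh^2 t) + 2xy(cosh t sinh t - sinh t cosh t) + y^2(sinh^2 t - cosh^2 t) = x^2 - y^2   [invariant, using cosh^2 t - sinh^2 t = 1]
(D) x^2 + y^2: (x cosh t + y sinh t)^2 + (x sinh t + y cosh t)^2 = (x^2 + y^2)(cosh^2 t + sinh^2 t) + 4xy sinh t cosh t = (x^2 + y^2) cosh 2t + 2xy sinh 2t   [not invariant for t != 0]

Only (C) x^2 - y^2 is unchanged; it is the Minkowski form preserved by Lorentz boosts, just as x^2 + y^2 is preserved by ordinary rotations.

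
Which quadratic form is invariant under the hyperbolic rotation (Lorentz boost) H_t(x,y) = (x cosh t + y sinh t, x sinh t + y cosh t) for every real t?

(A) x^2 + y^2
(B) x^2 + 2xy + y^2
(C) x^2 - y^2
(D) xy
C

Write x' = x cosh t + y sinh t, y' = x sinh t + y cosh t and substitute into each option:
(A) x^2 + y^2: (x cosh t + y sinh t)^2 + (x sinh t + y cosh t)^2 = (x^2 + y^2)(cosh^2 t + sinh^2 t) + 4xy sinh t cosh t = (x^2 + y^2) cosh 2t + 2xy sinh 2t   [not invariant for t != 0]
(B) x^2 + 2xy + y^2: (x' + y')^2 with x' + y' = (x + y)(cosh t + sinh t) = (x + y)e^t, so it becomes (x + y)^2 e^(2t)   [not invariant for t != 0]
(C) x^2 - y^2: (x cosh t + y sinh t)^2 - (x sinh t + y cosh t)^2 = x^2(cosh^2 t - sinh^2 t) + 2xy(cosh t sinh t - sinh t cosh t) + y^2(sinh^2 t - cosh^2 t) = x^2 - y^2   [invariant, using cosh^2 t - sinh^2 t = 1]
(D) xy: (x cosh t + y sinh t)(x sinh t + y cosh t) = xy(cosh^2 t + sinh^2 t) + (x^2 + y^2) sinh t cosh t = xy cosh 2t + (x^2 + y^2)(sinh 2t)/2   [not invariant for t != 0]

Only (C) x^2 - y^2 is unchanged; it is the Minkowski form preserved by Lorentz boosts, just as x^2 + y^2 is preserved by ordinary rotations.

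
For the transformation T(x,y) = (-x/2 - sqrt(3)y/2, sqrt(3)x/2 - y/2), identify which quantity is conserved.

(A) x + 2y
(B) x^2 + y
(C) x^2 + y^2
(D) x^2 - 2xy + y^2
C

An expression E(x,y) is invariant under T if E(T(x,y)) = E(x,y). Here T(x,y) = (-x/2 - sqrt(3)y/2, sqrt(3)x/2 - y/2).
Substitute the transformed coordinates into each option and compare with the original:
(A) x + 2y  ->  (-x/2 - sqrt(3)y/2) + 2(sqrt(3)x/2 - y/2) = -x/2 + sqrt(3)x - y - sqrt(3)y/2   [differs from x + 2y: not invariant]
(B) x^2 + y  ->  (-x/2 - sqrt(3)y/2)^2 + (sqrt(3)x/2 - y/2) = x^2/4 + sqrt(3)xy/2 + sqrt(3)x/2 + 3y^2/4 - y/2   [differs from x^2 + y: not invariant]
(C) x^2 + y^2  ->  (-x/2 - sqrt(3)y/2)^2 + (sqrt(3)x/2 - y/2)^2 = x^2 + y^2   [equals x^2 + y^2: invariant]
(D) x^2 - 2xy + y^2  ->  (-x/2 - sqrt(3)y/2)^2 - 2(-x/2 - sqrt(3)y/2)(sqrt(3)x/2 - y/2) + (sqrt(3)x/2 - y/2)^2 = sqrt(3)x^2/2 + x^2 + xy - sqrt(3)y^2/2 + y^2   [differs from x^2 - 2xy + y^2: not invariant]

Only option (C), x^2 + y^2, is unchanged by the transformation.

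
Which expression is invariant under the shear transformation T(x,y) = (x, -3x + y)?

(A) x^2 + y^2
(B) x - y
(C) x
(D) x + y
C

Under the shear T(x,y) = (x, -3x + y):
Substitute the transformed coordinates into each option and compare with the original:
(A) x^2 + y^2  ->  (x)^2 + (-3x + y)^2 = 10x^2 - 6xy + y^2   [differs from x^2 + y^2: not invariant]
(B) x - y  ->  (x) - (-3x + y) = 4x - y   [differs from x - y: not invariant]
(C) x  ->  (x) = x   [equals x: invariant]
(D) x + y  ->  (x) + (-3x + y) = -2x + y   [differs from x + y: not invariant]

Only option (C), x, is unchanged by the transformation.
A vertical shear moves points parallel to the y-axis, so the x-coordinate (and any function of x alone) is unchanged.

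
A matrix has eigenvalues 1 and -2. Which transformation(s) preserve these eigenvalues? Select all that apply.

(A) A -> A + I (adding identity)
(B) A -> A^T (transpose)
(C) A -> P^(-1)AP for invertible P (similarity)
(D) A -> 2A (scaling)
B and C

Eigenvalues are preserved by:
1. Similarity transformations: A -> P^(-1)AP (same characteristic polynomial)
2. Transpose: A^T has the same eigenvalues as A

Eigenvalues are NOT preserved by:
- Adding identity: eigenvalues become 1+1, -2+1
- Scaling: eigenvalues become 2, -4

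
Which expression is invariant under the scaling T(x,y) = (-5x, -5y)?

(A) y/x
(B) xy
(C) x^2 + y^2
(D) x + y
A

Under the uniform scaling T(x,y) = (-5x, -5y):
Substitute the transformed coordinates into each option and compare with the original:
(A) y/x  ->  (-5y)/(-5x) = y/x   [equals y/x: invariant]
(B) xy  ->  (-5x)(-5y) = 25xy   [differs from xy: not invariant]
(C) x^2 + y^2  ->  (-5x)^2 + (-5y)^2 = 25x^2 + 25y^2   [differs from x^2 + y^2: not invariant]
(D) x + y  ->  (-5x) + (-5y) = -5x - 5y   [differs from x + y: not invariant]

Only option (A), y/x, is unchanged by the transformation.
The common factor -5 cancels in a ratio of coordinates, while sums, products and sums of squares pick up factors of -5 or 25.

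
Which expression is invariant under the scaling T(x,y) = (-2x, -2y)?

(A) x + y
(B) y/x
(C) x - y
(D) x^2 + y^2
B

Under the uniform scaling T(x,y) = (-2x, -2y):
Substitute the transformed coordinates into each option and compare with the original:
(A) x + y  ->  (-2x) + (-2y) = -2x - 2y   [differs from x + y: not invariant]
(B) y/x  ->  (-2y)/(-2x) = y/x   [equals y/x: invariant]
(C) x - y  ->  (-2x) - (-2y) = -2x + 2y   [differs from x - y: not invariant]
(D) x^2 + y^2  ->  (-2x)^2 + (-2y)^2 = 4x^2 + 4y^2   [differs from x^2 + y^2: not invariant]

Only option (B), y/x, is unchanged by the transformation.
The common factor -2 cancels in a ratio of coordinates, while sums, products and sums of squares pick up factors of -2 or 4.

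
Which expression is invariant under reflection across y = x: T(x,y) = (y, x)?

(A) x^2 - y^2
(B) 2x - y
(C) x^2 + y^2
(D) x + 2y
C

The map is reflection across y = x: T(x,y) = (y, x).
Substitute the transformed coordinates into each option and compare with the original:
(A) x^2 - y^2  ->  (y)^2 - (x)^2 = -x^2 + y^2   [differs from x^2 - y^2: not invariant]
(B) 2x - y  ->  2(y) - (x) = -x + 2y   [differs from 2x - y: not invariant]
(C) x^2 + y^2  ->  (y)^2 + (x)^2 = x^2 + y^2   [equals x^2 + y^2: invariant]
(D) x + 2y  ->  (y) + 2(x) = 2x + y   [differs from x + 2y: not invariant]

Only option (C), x^2 + y^2, is unchanged by the transformation.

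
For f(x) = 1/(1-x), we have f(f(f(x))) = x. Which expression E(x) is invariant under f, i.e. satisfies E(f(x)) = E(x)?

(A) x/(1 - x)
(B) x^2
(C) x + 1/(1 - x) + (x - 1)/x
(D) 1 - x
C

Replace x by f(x) = 1/(1 - x) in each option and simplify. As a quick numerical cross-check, also compare E(4) with E(f(4)) = E(-1/3).

(A) x/(1 - x)  ->  (1/(1 - x))/(1 - (1/(1 - x))) = -1/x; check: E(4) = -4/3 but E(-1/3) = -1/4.   [not invariant]
(B) x^2  ->  (1/(1 - x))^2 = (x - 1)^(-2); check: E(4) = 16 but E(-1/3) = 1/9.   [not invariant]
(C) x + 1/(1 - x) + (x - 1)/x  ->  (1/(1 - x)) + 1/(1 - (1/(1 - x))) + ((1/(1 - x)) - 1)/(1/(1 - x)), which simplifies back to x + 1/(1 - x) + (x - 1)/x; check: E(4) = 53/12, E(-1/3) = 53/12.   [invariant]
(D) 1 - x  ->  1 - (1/(1 - x)) = x/(x - 1); check: E(4) = -3 but E(-1/3) = 4/3.   [not invariant]

Only (C) is unchanged. Indeed f(f(x)) = 1/(1 - 1/(1-x)) = (1-x)/(-x) = (x-1)/x, so E(x) = x + f(x) + f(f(x)) is the sum over the whole 3-cycle; applying f just permutes the three terms cyclically (x -> f(x) -> f(f(x)) -> x), leaving the sum unchanged.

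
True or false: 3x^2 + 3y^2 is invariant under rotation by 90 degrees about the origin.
True

Applying rotation by 90 degrees: x' = x*cos(90 degrees) - y*sin(90 degrees) = -y, y' = x*sin(90 degrees) + y*cos(90 degrees) = x

Substituting into 3x^2 + 3y^2:
3(-y)^2 + 3(x)^2
= 3x^2 + 3y^2

This equals the original expression 3x^2 + 3y^2, so it IS invariant.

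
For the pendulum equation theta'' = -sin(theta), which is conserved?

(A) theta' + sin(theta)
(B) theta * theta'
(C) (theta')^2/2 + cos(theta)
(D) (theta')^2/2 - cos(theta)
D

A first integral I satisfies dI/dt = 0 along every solution. Differentiate each option and use the equation of motion:
(A) d/dt[theta' + sin(theta)] = theta'' + cos(theta) theta' = -sin(theta) + theta' cos(theta), not identically 0
(B) d/dt[theta * theta'] = (theta')^2 + theta theta'' = (theta')^2 - theta sin(theta), not identically 0
(C) d/dt[(theta')^2/2 + cos(theta)] = theta' theta'' - sin(theta) theta' = -2 theta' sin(theta), not identically 0
(D) d/dt[(theta')^2/2 - cos(theta)] = theta' theta'' + sin(theta) theta' = theta'(-sin(theta)) + theta' sin(theta) = 0

Only (D) has zero time-derivative. This is the total energy: kinetic (theta')^2/2 plus potential -cos(theta).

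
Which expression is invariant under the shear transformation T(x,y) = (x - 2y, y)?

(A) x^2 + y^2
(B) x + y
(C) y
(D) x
C

Under the shear T(x,y) = (x - 2y, y):
Substitute the transformed coordinates into each option and compare with the original:
(A) x^2 + y^2  ->  (x - 2y)^2 + (y)^2 = x^2 - 4xy + 5y^2   [differs from x^2 + y^2: not invariant]
(B) x + y  ->  (x - 2y) + (y) = x - y   [differs from x + y: not invariant]
(C) y  ->  (y) = y   [equals y: invariant]
(D) x  ->  (x - 2y) = x - 2y   [differs from x: not invariant]

Only option (C), y, is unchanged by the transformation.
A horizontal shear moves points parallel to the x-axis, so the y-coordinate (and any function of y alone) is unchanged.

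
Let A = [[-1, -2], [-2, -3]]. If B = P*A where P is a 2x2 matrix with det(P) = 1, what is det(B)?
-1

By the multiplicative property of determinants, det(B) = det(P*A) = det(P) * det(A) = det(A),
so the determinant is invariant under multiplication by any determinant-1 matrix; we just need det(A).

det(A) = (-1)(-3) - (-2)(-2) = 3 - 4 = -1

Therefore det(B) = 1 * (-1) = -1.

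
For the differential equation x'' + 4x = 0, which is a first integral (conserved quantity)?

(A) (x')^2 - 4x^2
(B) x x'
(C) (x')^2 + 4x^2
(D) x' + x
C

A first integral I satisfies dI/dt = 0 along every solution. Differentiate each option and use the equation of motion:
(A) d/dt[(x')^2 - 4x^2] = 2x'x'' - 8x x' = -16x x', not identically 0
(B) d/dt[x x'] = (x')^2 + x x'' = (x')^2 - 4x^2, not identically 0
(C) d/dt[(x')^2 + 4x^2] = 2x'x'' + 8x x' = 2x'(-4x) + 8x x' = 0
(D) d/dt[x' + x] = x'' + x' = -4x + x', not identically 0

Only (C) has zero time-derivative. So the energy-like quantity (x')^2 + 4x^2 is the first integral.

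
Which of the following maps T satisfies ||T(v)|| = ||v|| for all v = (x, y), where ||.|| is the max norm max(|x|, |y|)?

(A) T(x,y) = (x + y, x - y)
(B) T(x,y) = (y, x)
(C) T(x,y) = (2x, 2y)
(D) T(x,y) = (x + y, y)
B

A transformation preserves a norm if ||T(v)|| = ||v|| for every v; a single vector where the norm changes rules an option out.

(A) T(x,y) = (x + y, x - y): v = (1, 1) has norm max(|1|, |1|) = 1, but T(v) = (2, 0) has norm 2 -- not preserved.
(B) T(x,y) = (y, x): preserves the norm -- it only permutes the coordinates and/or flips signs, which leaves max(|x|, |y|) unchanged.
(C) T(x,y) = (2x, 2y): v = (1, 0) has norm max(|1|, |0|) = 1, but T(v) = (2, 0) has norm 2 -- not preserved.
(D) T(x,y) = (x + y, y): v = (1, 1) has norm max(|1|, |1|) = 1, but T(v) = (2, 1) has norm 2 -- not preserved.

Therefore the answer is (B).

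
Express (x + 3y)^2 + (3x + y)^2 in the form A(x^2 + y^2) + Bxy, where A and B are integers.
10(x^2 + y^2) + 12xy

Expanding: (x + 3y)^2 = x^2 + 6xy + 9y^2
(3x + y)^2 = 9x^2 + 6xy + y^2
Sum = (1+9)(x^2+y^2) + 12xy = 10(x^2 + y^2) + 12xy
This is symmetric in x and y.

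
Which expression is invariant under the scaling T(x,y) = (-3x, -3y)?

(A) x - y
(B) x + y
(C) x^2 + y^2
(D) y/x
D

Under the uniform scaling T(x,y) = (-3x, -3y):
Substitute the transformed coordinates into each option and compare with the original:
(A) x - y  ->  (-3x) - (-3y) = -3x + 3y   [differs from x - y: not invariant]
(B) x + y  ->  (-3x) + (-3y) = -3x - 3y   [differs from x + y: not invariant]
(C) x^2 + y^2  ->  (-3x)^2 + (-3y)^2 = 9x^2 + 9y^2   [differs from x^2 + y^2: not invariant]
(D) y/x  ->  (-3y)/(-3x) = y/x   [equals y/x: invariant]

Only option (D), y/x, is unchanged by the transformation.
The common factor -3 cancels in a ratio of coordinates, while sums, products and sums of squares pick up factors of -3 or 9.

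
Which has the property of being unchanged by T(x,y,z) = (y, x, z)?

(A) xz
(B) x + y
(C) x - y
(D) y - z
B

Apply T(x,y,z) = (y, x, z) to each option, i.e. replace (x, y, z) by the transformed coordinates.
Substitute the transformed coordinates into each option and compare with the original:
(A) xz  ->  (y)(z) = yz   [differs from xz: not invariant]
(B) x + y  ->  (y) + (x) = x + y   [equals x + y: invariant]
(C) x - y  ->  (y) - (x) = -x + y   [differs from x - y: not invariant]
(D) y - z  ->  (x) - (z) = x - z   [differs from y - z: not invariant]

Only option (B), x + y, is unchanged by the transformation.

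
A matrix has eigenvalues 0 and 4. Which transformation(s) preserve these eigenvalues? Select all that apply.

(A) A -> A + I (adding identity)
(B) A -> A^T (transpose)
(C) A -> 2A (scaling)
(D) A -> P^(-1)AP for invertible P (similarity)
B and D

Eigenvalues are preserved by:
1. Similarity transformations: A -> P^(-1)AP (same characteristic polynomial)
2. Transpose: A^T has the same eigenvalues as A

Eigenvalues are NOT preserved by:
- Adding identity: eigenvalues become 0+1, 4+1
- Scaling: eigenvalues become 0, 8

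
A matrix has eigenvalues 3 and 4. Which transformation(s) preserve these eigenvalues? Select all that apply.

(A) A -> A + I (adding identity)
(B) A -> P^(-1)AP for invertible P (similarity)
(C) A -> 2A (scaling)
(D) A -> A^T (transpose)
B and D

Eigenvalues are preserved by:
1. Similarity transformations: A -> P^(-1)AP (same characteristic polynomial)
2. Transpose: A^T has the same eigenvalues as A

Eigenvalues are NOT preserved by:
- Adding identity: eigenvalues become 3+1, 4+1
- Scaling: eigenvalues become 6, 8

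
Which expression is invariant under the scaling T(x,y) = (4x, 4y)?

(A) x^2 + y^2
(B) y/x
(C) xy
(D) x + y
B

Under the uniform scaling T(x,y) = (4x, 4y):
Substitute the transformed coordinates into each option and compare with the original:
(A) x^2 + y^2  ->  (4x)^2 + (4y)^2 = 16x^2 + 16y^2   [differs from x^2 + y^2: not invariant]
(B) y/x  ->  (4y)/(4x) = y/x   [equals y/x: invariant]
(C) xy  ->  (4x)(4y) = 16xy   [differs from xy: not invariant]
(D) x + y  ->  (4x) + (4y) = 4x + 4y   [differs from x + y: not invariant]

Only option (B), y/x, is unchanged by the transformation.
The common factor 4 cancels in a ratio of coordinates, while sums, products and sums of squares pick up factors of 4 or 16.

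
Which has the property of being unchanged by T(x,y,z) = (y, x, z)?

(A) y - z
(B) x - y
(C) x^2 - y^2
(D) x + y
D

Apply T(x,y,z) = (y, x, z) to each option, i.e. replace (x, y, z) by the transformed coordinates.
Substitute the transformed coordinates into each option and compare with the original:
(A) y - z  ->  (x) - (z) = x - z   [differs from y - z: not invariant]
(B) x - y  ->  (y) - (x) = -x + y   [differs from x - y: not invariant]
(C) x^2 - y^2  ->  (y)^2 - (x)^2 = -x^2 + y^2   [differs from x^2 - y^2: not invariant]
(D) x + y  ->  (y) + (x) = x + y   [equals x + y: invariant]

Only option (D), x + y, is unchanged by the transformation.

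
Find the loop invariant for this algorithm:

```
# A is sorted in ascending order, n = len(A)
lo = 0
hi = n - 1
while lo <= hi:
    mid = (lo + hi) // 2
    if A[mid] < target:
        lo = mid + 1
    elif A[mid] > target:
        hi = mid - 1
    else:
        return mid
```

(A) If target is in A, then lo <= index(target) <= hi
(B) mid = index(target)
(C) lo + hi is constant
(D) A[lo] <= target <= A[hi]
A

A loop invariant must hold before the first iteration and be re-established by every execution of the body.

(A) If target is in A, then lo <= index(target) <= hi: Before the loop [lo, hi] = [0, n-1] covers every index. When A[mid] < target, sortedness puts target strictly to the right of mid, so setting lo = mid + 1 keeps index(target) in [lo, hi]; symmetrically for hi = mid - 1. Hence 'if target is in A then lo <= index(target) <= hi' holds after every iteration, and when lo > hi it proves target is absent.

The other options fail:
(B) mid = index(target): mid is just the current probe; it equals index(target) only on the iteration that returns.
(C) lo + hi is constant: each iteration moves exactly one of lo, hi, so lo + hi changes (e.g. 0 + (n-1) becomes (mid+1) + (n-1)).
(D) A[lo] <= target <= A[hi]: fails when target is not in A (e.g. target < A[0] already violates it before the loop), so it is not maintained in general.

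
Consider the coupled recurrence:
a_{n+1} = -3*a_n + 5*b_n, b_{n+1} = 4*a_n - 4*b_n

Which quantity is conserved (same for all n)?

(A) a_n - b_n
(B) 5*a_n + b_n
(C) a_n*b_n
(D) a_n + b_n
D

Replace a_n by a_{n+1} = -3*a_n + 5*b_n and b_n by b_{n+1} = 4*a_n - 4*b_n in each option and simplify:
(A) a_n - b_n  ->  (-3*a_n + 5*b_n) - (4*a_n - 4*b_n) = -7*a_n + 9*b_n   [not conserved]
(B) 5*a_n + b_n  ->  5*(-3*a_n + 5*b_n) + (4*a_n - 4*b_n) = -11*a_n + 21*b_n   [not conserved]
(C) a_n*b_n  ->  (-3*a_n + 5*b_n)*(4*a_n - 4*b_n) = -12*a_n^2 + 32*a_n*b_n - 20*b_n^2   [not conserved]
(D) a_n + b_n  ->  (-3*a_n + 5*b_n) + (4*a_n - 4*b_n) = a_n + b_n   [conserved]

Only (D) a_n + b_n returns to itself after one step, so it is the conserved quantity.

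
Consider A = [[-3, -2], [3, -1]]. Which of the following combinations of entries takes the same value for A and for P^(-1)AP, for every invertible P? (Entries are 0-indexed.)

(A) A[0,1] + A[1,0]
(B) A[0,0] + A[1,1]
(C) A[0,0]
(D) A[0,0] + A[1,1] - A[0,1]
B

A[0,0] + A[1,1] is the trace of A. By the cyclic property of the trace, tr(P^(-1)AP) = tr(APP^(-1)) = tr(A), so it is the same for every matrix similar to A.

The other combinations are not similarity invariants. For example, take P = [[1, 1], [1, 2]] (det P = 1), so P^(-1) = [[2, -1], [-1, 1]] and
B = P^(-1)AP = [[-12, -15], [7, 8]].
Evaluating each option on A and on B:
(A) A[0,1] + A[1,0]: 1 for A, -8 for B -> changes
(B) A[0,0] + A[1,1]: -4 for A, -4 for B -> unchanged
(C) A[0,0]: -3 for A, -12 for B -> changes
(D) A[0,0] + A[1,1] - A[0,1]: -2 for A, 11 for B -> changes

Only (B) A[0,0] + A[1,1] = -4 survives (and it does so for every P, not just this one), so it is the invariant.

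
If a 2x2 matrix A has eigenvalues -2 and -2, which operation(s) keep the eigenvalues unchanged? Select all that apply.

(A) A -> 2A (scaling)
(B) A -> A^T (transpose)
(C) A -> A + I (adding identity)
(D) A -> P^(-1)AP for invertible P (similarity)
B and D

Eigenvalues are preserved by:
1. Similarity transformations: A -> P^(-1)AP (same characteristic polynomial)
2. Transpose: A^T has the same eigenvalues as A

Eigenvalues are NOT preserved by:
- Adding identity: eigenvalues become -2+1, -2+1
- Scaling: eigenvalues become -4, -4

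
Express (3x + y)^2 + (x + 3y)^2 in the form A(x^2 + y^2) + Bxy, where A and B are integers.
10(x^2 + y^2) + 12xy

Expanding: (3x + y)^2 = 9x^2 + 6xy + y^2
(x + 3y)^2 = x^2 + 6xy + 9y^2
Sum = (9+1)(x^2+y^2) + 12xy = 10(x^2 + y^2) + 12xy
This is symmetric in x and y.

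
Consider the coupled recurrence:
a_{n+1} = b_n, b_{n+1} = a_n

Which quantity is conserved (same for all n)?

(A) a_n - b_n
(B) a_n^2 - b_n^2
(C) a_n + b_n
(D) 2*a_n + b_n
C

Replace a_n by a_{n+1} = b_n and b_n by b_{n+1} = a_n in each option and simplify:
(A) a_n - b_n  ->  (b_n) - (a_n) = -a_n + b_n   [not conserved]
(B) a_n^2 - b_n^2  ->  (b_n)^2 - (a_n)^2 = -a_n^2 + b_n^2   [not conserved]
(C) a_n + b_n  ->  (b_n) + (a_n) = a_n + b_n   [conserved]
(D) 2*a_n + b_n  ->  2*(b_n) + (a_n) = a_n + 2*b_n   [not conserved]

Only (C) a_n + b_n returns to itself after one step, so it is the conserved quantity.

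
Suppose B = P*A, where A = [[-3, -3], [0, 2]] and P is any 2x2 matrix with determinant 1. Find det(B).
-6

By the multiplicative property of determinants, det(B) = det(P*A) = det(P) * det(A) = det(A),
so the determinant is invariant under multiplication by any determinant-1 matrix; we just need det(A).

det(A) = (-3)(2) - (-3)(0) = -6 - 0 = -6

Therefore det(B) = 1 * (-6) = -6.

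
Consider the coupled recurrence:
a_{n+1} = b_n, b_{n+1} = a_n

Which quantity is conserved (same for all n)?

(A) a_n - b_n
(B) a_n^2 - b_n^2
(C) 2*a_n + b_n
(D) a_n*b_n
D

Replace a_n by a_{n+1} = b_n and b_n by b_{n+1} = a_n in each option and simplify:
(A) a_n - b_n  ->  (b_n) - (a_n) = -a_n + b_n   [not conserved]
(B) a_n^2 - b_n^2  ->  (b_n)^2 - (a_n)^2 = -a_n^2 + b_n^2   [not conserved]
(C) 2*a_n + b_n  ->  2*(b_n) + (a_n) = a_n + 2*b_n   [not conserved]
(D) a_n*b_n  ->  (b_n)*(a_n) = a_n*b_n   [conserved]

Only (D) a_n*b_n returns to itself after one step, so it is the conserved quantity.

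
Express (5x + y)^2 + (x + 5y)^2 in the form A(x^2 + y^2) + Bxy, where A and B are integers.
26(x^2 + y^2) + 20xy

Expanding: (5x + y)^2 = 25x^2 + 10xy + y^2
(x + 5y)^2 = x^2 + 10xy + 25y^2
Sum = (25+1)(x^2+y^2) + 20xy = 26(x^2 + y^2) + 20xy
This is symmetric in x and y.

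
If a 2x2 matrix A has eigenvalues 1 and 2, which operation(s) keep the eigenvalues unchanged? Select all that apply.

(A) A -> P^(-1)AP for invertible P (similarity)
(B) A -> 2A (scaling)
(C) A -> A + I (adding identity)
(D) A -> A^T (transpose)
A and D

Eigenvalues are preserved by:
1. Similarity transformations: A -> P^(-1)AP (same characteristic polynomial)
2. Transpose: A^T has the same eigenvalues as A

Eigenvalues are NOT preserved by:
- Adding identity: eigenvalues become 1+1, 2+1
- Scaling: eigenvalues become 2, 4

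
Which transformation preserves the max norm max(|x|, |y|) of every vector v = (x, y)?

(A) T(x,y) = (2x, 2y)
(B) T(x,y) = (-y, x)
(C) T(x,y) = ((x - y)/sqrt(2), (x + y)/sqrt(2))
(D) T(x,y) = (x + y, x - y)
B

A transformation preserves a norm if ||T(v)|| = ||v|| for every v; a single vector where the norm changes rules an option out.

(A) T(x,y) = (2x, 2y): v = (1, 0) has norm max(|1|, |0|) = 1, but T(v) = (2, 0) has norm 2 -- not preserved.
(B) T(x,y) = (-y, x): preserves the norm -- it only permutes the coordinates and/or flips signs, which leaves max(|x|, |y|) unchanged.
(C) T(x,y) = ((x - y)/sqrt(2), (x + y)/sqrt(2)): v = (1, 0) has norm max(|1|, |0|) = 1, but T(v) = (sqrt(2)/2, sqrt(2)/2) has norm sqrt(2)/2 -- not preserved.
(D) T(x,y) = (x + y, x - y): v = (1, 1) has norm max(|1|, |1|) = 1, but T(v) = (2, 0) has norm 2 -- not preserved.

Therefore the answer is (B).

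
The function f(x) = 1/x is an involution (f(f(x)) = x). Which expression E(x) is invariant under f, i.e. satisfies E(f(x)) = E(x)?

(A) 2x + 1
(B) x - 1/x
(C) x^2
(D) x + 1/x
D

Replace x by f(x) = 1/x in each option and simplify. As a quick numerical cross-check, also compare E(4) with E(f(4)) = E(1/4).

(A) 2x + 1  ->  2(1/x) + 1 = (x + 2)/x; check: E(4) = 9 but E(1/4) = 3/2.   [not invariant]
(B) x - 1/x  ->  (1/x) - 1/(1/x) = -x + 1/x; check: E(4) = 15/4 but E(1/4) = -15/4.   [not invariant]
(C) x^2  ->  (1/x)^2 = x^(-2); check: E(4) = 16 but E(1/4) = 1/16.   [not invariant]
(D) x + 1/x  ->  (1/x) + 1/(1/x), which simplifies back to x + 1/x; check: E(4) = 17/4, E(1/4) = 17/4.   [invariant]

Only (D) is unchanged. E is symmetric under swapping x with f(x) = 1/x, which is exactly what an involution does.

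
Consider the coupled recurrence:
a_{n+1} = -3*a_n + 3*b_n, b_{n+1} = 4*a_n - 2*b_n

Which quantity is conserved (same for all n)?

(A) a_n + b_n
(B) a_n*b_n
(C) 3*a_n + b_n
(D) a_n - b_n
A

Replace a_n by a_{n+1} = -3*a_n + 3*b_n and b_n by b_{n+1} = 4*a_n - 2*b_n in each option and simplify:
(A) a_n + b_n  ->  (-3*a_n + 3*b_n) + (4*a_n - 2*b_n) = a_n + b_n   [conserved]
(B) a_n*b_n  ->  (-3*a_n + 3*b_n)*(4*a_n - 2*b_n) = -12*a_n^2 + 18*a_n*b_n - 6*b_n^2   [not conserved]
(C) 3*a_n + b_n  ->  3*(-3*a_n + 3*b_n) + (4*a_n - 2*b_n) = -5*a_n + 7*b_n   [not conserved]
(D) a_n - b_n  ->  (-3*a_n + 3*b_n) - (4*a_n - 2*b_n) = -7*a_n + 5*b_n   [not conserved]

Only (A) a_n + b_n returns to itself after one step, so it is the conserved quantity.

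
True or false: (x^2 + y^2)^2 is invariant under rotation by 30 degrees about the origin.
True

Applying rotation by 30 degrees: x' = x*cos(30 degrees) - y*sin(30 degrees) = sqrt(3)x/2 - y/2, y' = x*sin(30 degrees) + y*cos(30 degrees) = x/2 + sqrt(3)y/2

Substituting into (x^2 + y^2)^2:
((sqrt(3)x/2 - y/2)^2 + (x/2 + sqrt(3)y/2)^2)^2
= x^4 + 2x^2y^2 + y^4 = (x^2 + y^2)^2

This equals the original expression (x^2 + y^2)^2, so it IS invariant.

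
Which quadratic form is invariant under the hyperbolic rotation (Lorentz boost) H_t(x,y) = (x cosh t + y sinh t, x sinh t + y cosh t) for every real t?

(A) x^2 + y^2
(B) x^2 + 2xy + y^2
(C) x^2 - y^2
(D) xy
C

Write x' = x cosh t + y sinh t, y' = x sinh t + y cosh t and substitute into each option:
(A) x^2 + y^2: (x cosh t + y sinh t)^2 + (x sinh t + y cosh t)^2 = (x^2 + y^2)(cosh^2 t + sinh^2 t) + 4xy sinh t cosh t = (x^2 + y^2) cosh 2t + 2xy sinh 2t   [not invariant for t != 0]
(B) x^2 + 2xy + y^2: (x' + y')^2 with x' + y' = (x + y)(cosh t + sinh t) = (x + y)e^t, so it becomes (x + y)^2 e^(2t)   [not invariant for t != 0]
(C) x^2 - y^2: (x cosh t + y sinh t)^2 - (x sinh t + y cosh t)^2 = x^2(cosh^2 t - sinh^2 t) + 2xy(cosh t sinh t - sinh t cosh t) + y^2(sinh^2 t - cosh^2 t) = x^2 - y^2   [invariant, using cosh^2 t - sinh^2 t = 1]
(D) xy: (x cosh t + y sinh t)(x sinh t + y cosh t) = xy(cosh^2 t + sinh^2 t) + (x^2 + y^2) sinh t cosh t = xy cosh 2t + (x^2 + y^2)(sinh 2t)/2   [not invariant for t != 0]

Only (C) x^2 - y^2 is unchanged; it is the Minkowski form preserved by Lorentz boosts, just as x^2 + y^2 is preserved by ordinary rotations.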